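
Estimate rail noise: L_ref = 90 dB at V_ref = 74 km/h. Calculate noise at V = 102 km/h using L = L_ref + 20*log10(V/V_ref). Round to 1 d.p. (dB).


V/V_ref = 102 / 74 = 1.378378
log10(1.378378) = 0.139368
20 * 0.139368 = 2.7874
L = 90 + 2.7874 = 92.8 dB

92.8


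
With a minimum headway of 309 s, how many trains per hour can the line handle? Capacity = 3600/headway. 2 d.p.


Capacity = 3600 / headway
Capacity = 3600 / 309
Capacity = 11.65 trains/hour

11.65


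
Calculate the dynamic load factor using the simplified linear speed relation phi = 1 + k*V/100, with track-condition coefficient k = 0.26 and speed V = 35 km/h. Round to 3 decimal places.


phi = 1 + k * V / 100
phi = 1 + 0.26 * 35 / 100
phi = 1 + 0.091
phi = 1.091

1.091


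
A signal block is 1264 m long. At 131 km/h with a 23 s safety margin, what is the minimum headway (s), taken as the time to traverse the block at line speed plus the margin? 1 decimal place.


V = 131 / 3.6 = 36.3889 m/s
Block traversal time = 1264 / 36.3889 = 34.7359 s
Headway = 34.7359 + 23
Headway = 57.7 s

57.7


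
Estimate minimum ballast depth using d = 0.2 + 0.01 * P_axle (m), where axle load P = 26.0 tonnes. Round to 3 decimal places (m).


d = 0.2 + 0.01 * 26.0
d = 0.2 + 0.26
d = 0.460 m

0.460


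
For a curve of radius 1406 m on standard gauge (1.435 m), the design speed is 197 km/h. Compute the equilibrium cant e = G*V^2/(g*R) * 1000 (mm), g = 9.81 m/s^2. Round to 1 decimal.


Convert speed: V = 197 / 3.6 = 54.7222 m/s
Apply formula: e = 1.435 * 54.7222^2 / (9.81 * 1406)
e = 1.435 * 2994.5216 / 13792.86
e = 0.311548 m = 311.5 mm

311.5


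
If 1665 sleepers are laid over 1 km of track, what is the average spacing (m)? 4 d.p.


Spacing = 1000 m / number of sleepers
Spacing = 1000 / 1665
Spacing = 0.6006 m

0.6006


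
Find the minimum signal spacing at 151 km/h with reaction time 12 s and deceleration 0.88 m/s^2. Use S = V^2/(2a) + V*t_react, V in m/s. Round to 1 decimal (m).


V = 151 / 3.6 = 41.9444 m/s
Braking distance = 41.9444^2 / (2*0.88) = 999.623 m
Sighting distance = 41.9444 * 12 = 503.3333 m
S = 999.623 + 503.3333 = 1503.0 m

1503.0


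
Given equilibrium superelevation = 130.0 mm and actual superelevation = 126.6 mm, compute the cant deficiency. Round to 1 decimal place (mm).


Cant deficiency = equilibrium cant - actual cant
CD = 130.0 - 126.6
CD = 3.4 mm

3.4


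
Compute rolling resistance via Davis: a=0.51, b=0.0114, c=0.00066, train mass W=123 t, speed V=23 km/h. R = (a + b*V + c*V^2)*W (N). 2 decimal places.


b*V = 0.0114 * 23 = 0.2622
c*V^2 = 0.00066 * 529 = 0.34914
R_per_t = 0.51 + 0.2622 + 0.34914 = 1.12134 N/t
R_total = 1.12134 * 123 = 137.92 N

137.92


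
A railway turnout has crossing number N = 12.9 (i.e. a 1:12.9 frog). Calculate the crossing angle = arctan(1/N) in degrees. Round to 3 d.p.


1/N = 1/12.9 = 0.077519
angle = arctan(0.077519) = 0.077365 rad
angle = 0.077365 * 180/pi = 4.433 degrees

4.433


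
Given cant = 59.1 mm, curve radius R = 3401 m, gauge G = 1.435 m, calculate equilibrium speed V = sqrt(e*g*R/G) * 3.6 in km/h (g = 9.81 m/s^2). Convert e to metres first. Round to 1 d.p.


Convert cant: e = 59.1 mm = 0.0591 m
V_ms = sqrt(0.0591 * 9.81 * 3401 / 1.435)
V_ms = sqrt(1374.077471) = 37.0686 m/s
V = 37.0686 * 3.6 = 133.4 km/h

133.4


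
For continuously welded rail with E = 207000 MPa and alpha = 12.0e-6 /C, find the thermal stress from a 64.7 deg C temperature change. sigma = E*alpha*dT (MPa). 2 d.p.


sigma = E * alpha * dT
sigma = 207000 * 12.0e-6 * 64.7
sigma = 2.484 * 64.7
sigma = 160.71 MPa

160.71


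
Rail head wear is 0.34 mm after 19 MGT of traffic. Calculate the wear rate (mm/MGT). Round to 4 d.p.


Wear rate = total wear / cumulative tonnage
Rate = 0.34 / 19
Rate = 0.0179 mm/MGT

0.0179


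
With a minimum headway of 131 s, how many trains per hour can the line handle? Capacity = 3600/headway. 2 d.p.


Capacity = 3600 / headway
Capacity = 3600 / 131
Capacity = 27.48 trains/hour

27.48


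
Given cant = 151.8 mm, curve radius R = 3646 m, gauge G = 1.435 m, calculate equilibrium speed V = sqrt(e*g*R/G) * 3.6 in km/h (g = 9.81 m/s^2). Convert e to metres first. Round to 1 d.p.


Convert cant: e = 151.8 mm = 0.1518 m
V_ms = sqrt(0.1518 * 9.81 * 3646 / 1.435)
V_ms = sqrt(3783.602835) = 61.511 m/s
V = 61.511 * 3.6 = 221.4 km/h

221.4


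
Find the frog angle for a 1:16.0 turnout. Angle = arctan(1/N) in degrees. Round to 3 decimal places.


1/N = 1/16.0 = 0.0625
angle = arctan(0.0625) = 0.062419 rad
angle = 0.062419 * 180/pi = 3.576 degrees

3.576


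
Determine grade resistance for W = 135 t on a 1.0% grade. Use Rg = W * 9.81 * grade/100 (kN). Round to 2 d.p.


Rg = W * 9.81 * grade / 100
Rg = 135 * 9.81 * 1.0 / 100
Rg = 1324.35 * 0.01
Rg = 13.24 kN

13.24


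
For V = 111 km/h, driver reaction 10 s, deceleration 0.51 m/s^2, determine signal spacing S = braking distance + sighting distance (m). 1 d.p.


V = 111 / 3.6 = 30.8333 m/s
Braking distance = 30.8333^2 / (2*0.51) = 932.0534 m
Sighting distance = 30.8333 * 10 = 308.3333 m
S = 932.0534 + 308.3333 = 1240.4 m

1240.4


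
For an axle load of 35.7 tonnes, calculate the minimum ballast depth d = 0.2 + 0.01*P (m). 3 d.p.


d = 0.2 + 0.01 * 35.7
d = 0.2 + 0.357
d = 0.557 m

0.557


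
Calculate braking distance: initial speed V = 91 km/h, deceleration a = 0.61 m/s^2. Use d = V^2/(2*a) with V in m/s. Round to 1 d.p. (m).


Convert speed: V = 91 / 3.6 = 25.2778 m/s
V^2 = 638.966
d = 638.966 / (2 * 0.61)
d = 638.966 / 1.22
d = 523.7 m

523.7


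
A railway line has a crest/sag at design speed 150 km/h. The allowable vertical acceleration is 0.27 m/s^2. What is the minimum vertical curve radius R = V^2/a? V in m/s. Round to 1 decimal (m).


Convert speed: V = 150 / 3.6 = 41.6667 m/s
V^2 = 1736.1111 m^2/s^2
R_v = 1736.1111 / 0.27
R_v = 6430.0 m

6430.0


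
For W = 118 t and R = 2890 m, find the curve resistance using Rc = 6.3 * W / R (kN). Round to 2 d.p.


Rc = 6.3 * W / R
Rc = 6.3 * 118 / 2890
Rc = 743.4 / 2890
Rc = 0.26 kN

0.26


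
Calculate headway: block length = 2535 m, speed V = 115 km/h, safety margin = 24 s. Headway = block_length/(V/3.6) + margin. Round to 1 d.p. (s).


V = 115 / 3.6 = 31.9444 m/s
Block traversal time = 2535 / 31.9444 = 79.3565 s
Headway = 79.3565 + 24
Headway = 103.4 s

103.4


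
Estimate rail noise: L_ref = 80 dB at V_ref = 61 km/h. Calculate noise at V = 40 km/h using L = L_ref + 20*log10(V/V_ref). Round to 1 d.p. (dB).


V/V_ref = 40 / 61 = 0.655738
log10(0.655738) = -0.18327
20 * -0.18327 = -3.6654
L = 80 + -3.6654 = 76.3 dB

76.3


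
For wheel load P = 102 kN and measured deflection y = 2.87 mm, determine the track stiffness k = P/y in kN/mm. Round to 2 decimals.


Track stiffness k = P / y
k = 102 / 2.87
k = 35.54 kN/mm

35.54


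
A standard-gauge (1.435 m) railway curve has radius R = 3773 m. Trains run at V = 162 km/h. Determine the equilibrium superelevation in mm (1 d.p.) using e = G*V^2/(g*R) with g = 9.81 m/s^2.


Convert speed: V = 162 / 3.6 = 45.0 m/s
Apply formula: e = 1.435 * 45.0^2 / (9.81 * 3773)
e = 1.435 * 2025.0 / 37013.13
e = 0.078509 m = 78.5 mm

78.5


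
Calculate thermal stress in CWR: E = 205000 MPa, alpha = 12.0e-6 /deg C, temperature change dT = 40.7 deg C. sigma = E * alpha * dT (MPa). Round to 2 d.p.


sigma = E * alpha * dT
sigma = 205000 * 12.0e-6 * 40.7
sigma = 2.46 * 40.7
sigma = 100.12 MPa

100.12


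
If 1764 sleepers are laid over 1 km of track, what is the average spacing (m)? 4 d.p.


Spacing = 1000 m / number of sleepers
Spacing = 1000 / 1764
Spacing = 0.5669 m

0.5669


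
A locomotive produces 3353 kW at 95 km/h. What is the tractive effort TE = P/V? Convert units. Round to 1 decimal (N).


Convert: P = 3353 kW = 3353000 W
V = 95 / 3.6 = 26.3889 m/s
TE = 3353000 / 26.3889
TE = 127061.1 N

127061.1


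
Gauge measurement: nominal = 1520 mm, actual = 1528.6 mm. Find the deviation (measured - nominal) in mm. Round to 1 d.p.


Deviation = measured - nominal
Deviation = 1528.6 - 1520
Deviation = 8.6 mm

8.6


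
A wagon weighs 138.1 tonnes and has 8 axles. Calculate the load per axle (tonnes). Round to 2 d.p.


Load per axle = total weight / number of axles
Load = 138.1 / 8
Load = 17.26 tonnes

17.26


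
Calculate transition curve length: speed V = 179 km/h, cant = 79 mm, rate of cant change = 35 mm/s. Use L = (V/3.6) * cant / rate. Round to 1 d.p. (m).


Convert speed: V = 179 / 3.6 = 49.7222 m/s
L = 49.7222 * 79 / 35
L = 3928.0556 / 35
L = 112.2 m

112.2


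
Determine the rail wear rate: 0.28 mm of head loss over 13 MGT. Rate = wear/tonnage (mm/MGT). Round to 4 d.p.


Wear rate = total wear / cumulative tonnage
Rate = 0.28 / 13
Rate = 0.0215 mm/MGT

0.0215


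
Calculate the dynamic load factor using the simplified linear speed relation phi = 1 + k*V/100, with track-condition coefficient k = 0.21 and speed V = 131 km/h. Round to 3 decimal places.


phi = 1 + k * V / 100
phi = 1 + 0.21 * 131 / 100
phi = 1 + 0.2751
phi = 1.275

1.275


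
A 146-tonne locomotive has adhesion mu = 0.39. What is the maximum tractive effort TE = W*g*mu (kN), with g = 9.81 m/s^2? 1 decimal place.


TE_max = W * g * mu
TE_max = 146 * 9.81 * 0.39
TE_max = 1432.26 * 0.39
TE_max = 558.6 kN

558.6


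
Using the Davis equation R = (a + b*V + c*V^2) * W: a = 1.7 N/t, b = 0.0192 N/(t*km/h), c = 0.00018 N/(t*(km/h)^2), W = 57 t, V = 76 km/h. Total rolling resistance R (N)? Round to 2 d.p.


b*V = 0.0192 * 76 = 1.4592
c*V^2 = 0.00018 * 5776 = 1.03968
R_per_t = 1.7 + 1.4592 + 1.03968 = 4.19888 N/t
R_total = 4.19888 * 57 = 239.34 N

239.34


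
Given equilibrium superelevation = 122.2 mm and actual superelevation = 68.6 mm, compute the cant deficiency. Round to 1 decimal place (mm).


Cant deficiency = equilibrium cant - actual cant
CD = 122.2 - 68.6
CD = 53.6 mm

53.6


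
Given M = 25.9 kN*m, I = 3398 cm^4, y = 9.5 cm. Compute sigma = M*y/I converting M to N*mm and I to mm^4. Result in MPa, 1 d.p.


Convert units:
M = 25.9 kN*m = 25900000 N*mm
y = 9.5 cm = 95 mm
I = 3398 cm^4 = 33980000 mm^4
sigma = 25900000 * 95 / 33980000
sigma = 72.4 MPa

72.4


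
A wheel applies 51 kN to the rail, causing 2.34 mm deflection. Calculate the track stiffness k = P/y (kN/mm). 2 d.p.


Track stiffness k = P / y
k = 51 / 2.34
k = 21.79 kN/mm

21.79


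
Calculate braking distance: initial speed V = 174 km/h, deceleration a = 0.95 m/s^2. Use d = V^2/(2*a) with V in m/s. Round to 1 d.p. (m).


Convert speed: V = 174 / 3.6 = 48.3333 m/s
V^2 = 2336.1111
d = 2336.1111 / (2 * 0.95)
d = 2336.1111 / 1.9
d = 1229.5 m

1229.5


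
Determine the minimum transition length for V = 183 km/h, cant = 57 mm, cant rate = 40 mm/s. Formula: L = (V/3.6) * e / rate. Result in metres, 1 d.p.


Convert speed: V = 183 / 3.6 = 50.8333 m/s
L = 50.8333 * 57 / 40
L = 2897.5 / 40
L = 72.4 m

72.4


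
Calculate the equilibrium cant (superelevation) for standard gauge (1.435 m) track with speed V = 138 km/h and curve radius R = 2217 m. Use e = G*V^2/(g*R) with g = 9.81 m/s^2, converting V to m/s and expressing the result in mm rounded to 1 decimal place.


Convert speed: V = 138 / 3.6 = 38.3333 m/s
Apply formula: e = 1.435 * 38.3333^2 / (9.81 * 2217)
e = 1.435 * 1469.4444 / 21748.77
e = 0.096955 m = 97.0 mm

97.0


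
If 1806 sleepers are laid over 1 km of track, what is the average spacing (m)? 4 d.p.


Spacing = 1000 m / number of sleepers
Spacing = 1000 / 1806
Spacing = 0.5537 m

0.5537


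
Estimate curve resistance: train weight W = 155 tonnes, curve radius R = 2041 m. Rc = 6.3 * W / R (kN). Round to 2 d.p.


Rc = 6.3 * W / R
Rc = 6.3 * 155 / 2041
Rc = 976.5 / 2041
Rc = 0.48 kN

0.48


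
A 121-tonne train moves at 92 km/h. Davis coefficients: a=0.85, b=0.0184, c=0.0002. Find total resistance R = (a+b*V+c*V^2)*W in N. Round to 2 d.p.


b*V = 0.0184 * 92 = 1.6928
c*V^2 = 0.0002 * 8464 = 1.6928
R_per_t = 0.85 + 1.6928 + 1.6928 = 4.2356 N/t
R_total = 4.2356 * 121 = 512.51 N

512.51


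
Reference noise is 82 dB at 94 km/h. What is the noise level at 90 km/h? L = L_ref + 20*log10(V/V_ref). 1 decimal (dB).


V/V_ref = 90 / 94 = 0.957447
log10(0.957447) = -0.018885
20 * -0.018885 = -0.3777
L = 82 + -0.3777 = 81.6 dB

81.6


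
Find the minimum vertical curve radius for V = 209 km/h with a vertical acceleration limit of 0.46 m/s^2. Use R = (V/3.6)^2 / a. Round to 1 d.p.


Convert speed: V = 209 / 3.6 = 58.0556 m/s
V^2 = 3370.4475 m^2/s^2
R_v = 3370.4475 / 0.46
R_v = 7327.1 m

7327.1


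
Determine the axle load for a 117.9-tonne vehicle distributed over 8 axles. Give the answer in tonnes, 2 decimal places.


Load per axle = total weight / number of axles
Load = 117.9 / 8
Load = 14.74 tonnes

14.74


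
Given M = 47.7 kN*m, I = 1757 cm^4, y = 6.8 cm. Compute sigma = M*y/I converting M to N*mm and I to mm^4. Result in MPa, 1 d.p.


Convert units:
M = 47.7 kN*m = 47700000 N*mm
y = 6.8 cm = 68 mm
I = 1757 cm^4 = 17570000 mm^4
sigma = 47700000 * 68 / 17570000
sigma = 184.6 MPa

184.6


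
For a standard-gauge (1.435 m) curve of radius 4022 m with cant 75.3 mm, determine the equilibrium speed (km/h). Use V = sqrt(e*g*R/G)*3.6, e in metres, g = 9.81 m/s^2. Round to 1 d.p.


Convert cant: e = 75.3 mm = 0.0753 m
V_ms = sqrt(0.0753 * 9.81 * 4022 / 1.435)
V_ms = sqrt(2070.399475) = 45.5016 m/s
V = 45.5016 * 3.6 = 163.8 km/h

163.8


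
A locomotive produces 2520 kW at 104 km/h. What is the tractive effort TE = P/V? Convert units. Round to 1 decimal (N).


Convert: P = 2520 kW = 2520000 W
V = 104 / 3.6 = 28.8889 m/s
TE = 2520000 / 28.8889
TE = 87230.8 N

87230.8


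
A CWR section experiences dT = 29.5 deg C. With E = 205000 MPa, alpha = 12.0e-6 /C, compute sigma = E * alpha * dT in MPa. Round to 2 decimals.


sigma = E * alpha * dT
sigma = 205000 * 12.0e-6 * 29.5
sigma = 2.46 * 29.5
sigma = 72.57 MPa

72.57


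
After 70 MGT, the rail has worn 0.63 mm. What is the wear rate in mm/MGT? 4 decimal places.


Wear rate = total wear / cumulative tonnage
Rate = 0.63 / 70
Rate = 0.0090 mm/MGT

0.0090


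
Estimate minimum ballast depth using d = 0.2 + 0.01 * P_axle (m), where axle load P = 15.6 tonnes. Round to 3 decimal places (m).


d = 0.2 + 0.01 * 15.6
d = 0.2 + 0.156
d = 0.356 m

0.356


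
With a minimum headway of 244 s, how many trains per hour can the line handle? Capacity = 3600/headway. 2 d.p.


Capacity = 3600 / headway
Capacity = 3600 / 244
Capacity = 14.75 trains/hour

14.75


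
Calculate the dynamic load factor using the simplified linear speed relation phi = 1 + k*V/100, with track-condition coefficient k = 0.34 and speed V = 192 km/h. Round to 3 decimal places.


phi = 1 + k * V / 100
phi = 1 + 0.34 * 192 / 100
phi = 1 + 0.6528
phi = 1.653

1.653


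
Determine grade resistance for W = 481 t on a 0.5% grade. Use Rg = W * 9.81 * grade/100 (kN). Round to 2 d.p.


Rg = W * 9.81 * grade / 100
Rg = 481 * 9.81 * 0.5 / 100
Rg = 4718.61 * 0.005
Rg = 23.59 kN

23.59


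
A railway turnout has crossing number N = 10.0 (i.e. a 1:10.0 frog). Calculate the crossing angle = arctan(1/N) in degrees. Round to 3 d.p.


1/N = 1/10.0 = 0.1
angle = arctan(0.1) = 0.099669 rad
angle = 0.099669 * 180/pi = 5.711 degrees

5.711


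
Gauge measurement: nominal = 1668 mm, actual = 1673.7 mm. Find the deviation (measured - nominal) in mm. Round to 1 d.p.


Deviation = measured - nominal
Deviation = 1673.7 - 1668
Deviation = 5.7 mm

5.7


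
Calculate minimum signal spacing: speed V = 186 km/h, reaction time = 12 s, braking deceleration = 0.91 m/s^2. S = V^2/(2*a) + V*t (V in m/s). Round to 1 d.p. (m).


V = 186 / 3.6 = 51.6667 m/s
Braking distance = 51.6667^2 / (2*0.91) = 1466.7277 m
Sighting distance = 51.6667 * 12 = 620.0 m
S = 1466.7277 + 620.0 = 2086.7 m

2086.7


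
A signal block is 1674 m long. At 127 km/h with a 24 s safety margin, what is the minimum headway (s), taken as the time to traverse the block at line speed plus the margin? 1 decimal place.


V = 127 / 3.6 = 35.2778 m/s
Block traversal time = 1674 / 35.2778 = 47.452 s
Headway = 47.452 + 24
Headway = 71.5 s

71.5


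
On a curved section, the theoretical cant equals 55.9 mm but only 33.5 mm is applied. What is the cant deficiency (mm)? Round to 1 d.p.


Cant deficiency = equilibrium cant - actual cant
CD = 55.9 - 33.5
CD = 22.4 mm

22.4


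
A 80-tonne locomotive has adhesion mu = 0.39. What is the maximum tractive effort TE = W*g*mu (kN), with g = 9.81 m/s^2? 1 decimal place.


TE_max = W * g * mu
TE_max = 80 * 9.81 * 0.39
TE_max = 784.8 * 0.39
TE_max = 306.1 kN

306.1


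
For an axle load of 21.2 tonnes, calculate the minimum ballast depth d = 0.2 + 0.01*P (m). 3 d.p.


d = 0.2 + 0.01 * 21.2
d = 0.2 + 0.212
d = 0.412 m

0.412


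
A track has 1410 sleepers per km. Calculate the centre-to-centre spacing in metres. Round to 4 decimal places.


Spacing = 1000 m / number of sleepers
Spacing = 1000 / 1410
Spacing = 0.7092 m

0.7092


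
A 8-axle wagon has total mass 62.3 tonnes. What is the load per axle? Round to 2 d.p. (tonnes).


Load per axle = total weight / number of axles
Load = 62.3 / 8
Load = 7.79 tonnes

7.79


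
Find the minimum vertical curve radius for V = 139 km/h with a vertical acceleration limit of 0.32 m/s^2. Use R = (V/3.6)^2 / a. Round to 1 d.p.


Convert speed: V = 139 / 3.6 = 38.6111 m/s
V^2 = 1490.8179 m^2/s^2
R_v = 1490.8179 / 0.32
R_v = 4658.8 m

4658.8


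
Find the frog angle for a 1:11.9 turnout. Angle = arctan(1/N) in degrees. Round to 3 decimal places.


1/N = 1/11.9 = 0.084034
angle = arctan(0.084034) = 0.083837 rad
angle = 0.083837 * 180/pi = 4.803 degrees

4.803


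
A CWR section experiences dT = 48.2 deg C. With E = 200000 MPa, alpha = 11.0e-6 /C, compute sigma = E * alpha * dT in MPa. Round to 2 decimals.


sigma = E * alpha * dT
sigma = 200000 * 11.0e-6 * 48.2
sigma = 2.2 * 48.2
sigma = 106.04 MPa

106.04


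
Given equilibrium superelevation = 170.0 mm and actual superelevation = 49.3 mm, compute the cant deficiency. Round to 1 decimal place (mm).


Cant deficiency = equilibrium cant - actual cant
CD = 170.0 - 49.3
CD = 120.7 mm

120.7


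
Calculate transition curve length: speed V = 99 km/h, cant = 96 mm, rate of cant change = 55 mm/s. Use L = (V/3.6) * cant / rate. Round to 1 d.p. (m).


Convert speed: V = 99 / 3.6 = 27.5 m/s
L = 27.5 * 96 / 55
L = 2640.0 / 55
L = 48.0 m

48.0


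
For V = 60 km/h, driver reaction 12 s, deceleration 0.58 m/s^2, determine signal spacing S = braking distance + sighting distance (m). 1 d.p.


V = 60 / 3.6 = 16.6667 m/s
Braking distance = 16.6667^2 / (2*0.58) = 239.4636 m
Sighting distance = 16.6667 * 12 = 200.0 m
S = 239.4636 + 200.0 = 439.5 m

439.5


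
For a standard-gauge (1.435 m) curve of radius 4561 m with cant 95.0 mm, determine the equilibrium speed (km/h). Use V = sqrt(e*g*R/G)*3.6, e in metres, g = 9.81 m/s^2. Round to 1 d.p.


Convert cant: e = 95.0 mm = 0.0950 m
V_ms = sqrt(0.0950 * 9.81 * 4561 / 1.435)
V_ms = sqrt(2962.107282) = 54.4252 m/s
V = 54.4252 * 3.6 = 195.9 km/h

195.9


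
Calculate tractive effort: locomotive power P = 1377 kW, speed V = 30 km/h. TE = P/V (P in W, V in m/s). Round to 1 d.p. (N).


Convert: P = 1377 kW = 1377000 W
V = 30 / 3.6 = 8.3333 m/s
TE = 1377000 / 8.3333
TE = 165240.0 N

165240.0


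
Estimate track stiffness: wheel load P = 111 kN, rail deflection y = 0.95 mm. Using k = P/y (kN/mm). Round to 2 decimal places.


Track stiffness k = P / y
k = 111 / 0.95
k = 116.84 kN/mm

116.84


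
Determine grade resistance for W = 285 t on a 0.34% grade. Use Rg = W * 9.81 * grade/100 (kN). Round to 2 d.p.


Rg = W * 9.81 * grade / 100
Rg = 285 * 9.81 * 0.34 / 100
Rg = 2795.85 * 0.0034
Rg = 9.51 kN

9.51


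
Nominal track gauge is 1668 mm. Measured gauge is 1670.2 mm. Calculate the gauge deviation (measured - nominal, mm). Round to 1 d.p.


Deviation = measured - nominal
Deviation = 1670.2 - 1668
Deviation = 2.2 mm

2.2


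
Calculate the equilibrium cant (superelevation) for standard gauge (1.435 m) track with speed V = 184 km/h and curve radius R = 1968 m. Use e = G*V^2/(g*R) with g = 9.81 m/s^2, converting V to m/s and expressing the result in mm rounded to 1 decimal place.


Convert speed: V = 184 / 3.6 = 51.1111 m/s
Apply formula: e = 1.435 * 51.1111^2 / (9.81 * 1968)
e = 1.435 * 2612.3457 / 19306.08
e = 0.194173 m = 194.2 mm

194.2


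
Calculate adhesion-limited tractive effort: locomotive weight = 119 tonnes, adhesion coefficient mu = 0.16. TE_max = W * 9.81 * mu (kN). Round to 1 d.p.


TE_max = W * g * mu
TE_max = 119 * 9.81 * 0.16
TE_max = 1167.39 * 0.16
TE_max = 186.8 kN

186.8


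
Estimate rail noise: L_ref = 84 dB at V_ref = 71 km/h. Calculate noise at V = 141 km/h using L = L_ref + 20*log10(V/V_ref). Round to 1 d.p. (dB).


V/V_ref = 141 / 71 = 1.985915
log10(1.985915) = 0.297961
20 * 0.297961 = 5.9592
L = 84 + 5.9592 = 90.0 dB

90.0


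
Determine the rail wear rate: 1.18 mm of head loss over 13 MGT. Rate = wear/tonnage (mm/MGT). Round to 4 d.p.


Wear rate = total wear / cumulative tonnage
Rate = 1.18 / 13
Rate = 0.0908 mm/MGT

0.0908


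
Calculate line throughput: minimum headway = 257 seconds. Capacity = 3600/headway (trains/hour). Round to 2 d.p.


Capacity = 3600 / headway
Capacity = 3600 / 257
Capacity = 14.01 trains/hour

14.01


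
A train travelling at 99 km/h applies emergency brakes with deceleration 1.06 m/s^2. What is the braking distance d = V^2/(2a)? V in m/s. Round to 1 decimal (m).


Convert speed: V = 99 / 3.6 = 27.5 m/s
V^2 = 756.25
d = 756.25 / (2 * 1.06)
d = 756.25 / 2.12
d = 356.7 m

356.7


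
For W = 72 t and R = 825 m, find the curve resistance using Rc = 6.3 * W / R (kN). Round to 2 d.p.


Rc = 6.3 * W / R
Rc = 6.3 * 72 / 825
Rc = 453.6 / 825
Rc = 0.55 kN

0.55


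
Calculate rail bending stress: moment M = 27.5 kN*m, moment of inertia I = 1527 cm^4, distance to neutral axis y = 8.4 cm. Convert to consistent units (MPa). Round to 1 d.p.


Convert units:
M = 27.5 kN*m = 27500000 N*mm
y = 8.4 cm = 84 mm
I = 1527 cm^4 = 15270000 mm^4
sigma = 27500000 * 84 / 15270000
sigma = 151.3 MPa

151.3


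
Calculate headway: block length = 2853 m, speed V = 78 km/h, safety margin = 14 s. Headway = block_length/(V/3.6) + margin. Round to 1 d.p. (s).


V = 78 / 3.6 = 21.6667 m/s
Block traversal time = 2853 / 21.6667 = 131.6769 s
Headway = 131.6769 + 14
Headway = 145.7 s

145.7


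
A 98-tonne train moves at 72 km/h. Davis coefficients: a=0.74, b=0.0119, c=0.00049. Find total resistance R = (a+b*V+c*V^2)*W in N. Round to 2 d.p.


b*V = 0.0119 * 72 = 0.8568
c*V^2 = 0.00049 * 5184 = 2.54016
R_per_t = 0.74 + 0.8568 + 2.54016 = 4.13696 N/t
R_total = 4.13696 * 98 = 405.42 N

405.42


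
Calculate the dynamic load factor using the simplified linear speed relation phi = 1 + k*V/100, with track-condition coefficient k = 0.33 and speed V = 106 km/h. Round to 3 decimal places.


phi = 1 + k * V / 100
phi = 1 + 0.33 * 106 / 100
phi = 1 + 0.3498
phi = 1.350

1.350


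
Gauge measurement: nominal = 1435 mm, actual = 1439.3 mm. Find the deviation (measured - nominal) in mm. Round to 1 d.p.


Deviation = measured - nominal
Deviation = 1439.3 - 1435
Deviation = 4.3 mm

4.3


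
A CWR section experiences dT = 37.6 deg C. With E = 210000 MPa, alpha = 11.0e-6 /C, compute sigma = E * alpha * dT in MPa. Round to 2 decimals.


sigma = E * alpha * dT
sigma = 210000 * 11.0e-6 * 37.6
sigma = 2.31 * 37.6
sigma = 86.86 MPa

86.86


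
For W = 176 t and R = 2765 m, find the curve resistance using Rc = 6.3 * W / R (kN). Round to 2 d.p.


Rc = 6.3 * W / R
Rc = 6.3 * 176 / 2765
Rc = 1108.8 / 2765
Rc = 0.40 kN

0.40


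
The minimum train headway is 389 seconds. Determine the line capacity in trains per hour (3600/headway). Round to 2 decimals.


Capacity = 3600 / headway
Capacity = 3600 / 389
Capacity = 9.25 trains/hour

9.25


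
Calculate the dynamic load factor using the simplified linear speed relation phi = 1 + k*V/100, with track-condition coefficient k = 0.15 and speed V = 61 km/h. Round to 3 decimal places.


phi = 1 + k * V / 100
phi = 1 + 0.15 * 61 / 100
phi = 1 + 0.0915
phi = 1.092

1.092


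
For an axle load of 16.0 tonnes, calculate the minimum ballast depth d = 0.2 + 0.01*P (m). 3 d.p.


d = 0.2 + 0.01 * 16.0
d = 0.2 + 0.16
d = 0.360 m

0.360


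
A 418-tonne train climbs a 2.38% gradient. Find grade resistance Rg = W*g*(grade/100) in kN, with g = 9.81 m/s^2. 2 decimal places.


Rg = W * 9.81 * grade / 100
Rg = 418 * 9.81 * 2.38 / 100
Rg = 4100.58 * 0.0238
Rg = 97.59 kN

97.59


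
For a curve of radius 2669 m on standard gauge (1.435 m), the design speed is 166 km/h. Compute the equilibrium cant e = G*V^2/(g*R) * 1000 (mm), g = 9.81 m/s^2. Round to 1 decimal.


Convert speed: V = 166 / 3.6 = 46.1111 m/s
Apply formula: e = 1.435 * 46.1111^2 / (9.81 * 2669)
e = 1.435 * 2126.2346 / 26182.89
e = 0.116532 m = 116.5 mm

116.5


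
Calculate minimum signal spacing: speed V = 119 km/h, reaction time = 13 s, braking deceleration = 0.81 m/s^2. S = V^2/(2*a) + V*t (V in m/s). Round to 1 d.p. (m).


V = 119 / 3.6 = 33.0556 m/s
Braking distance = 33.0556^2 / (2*0.81) = 674.4875 m
Sighting distance = 33.0556 * 13 = 429.7222 m
S = 674.4875 + 429.7222 = 1104.2 m

1104.2


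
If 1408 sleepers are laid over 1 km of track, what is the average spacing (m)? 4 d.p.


Spacing = 1000 m / number of sleepers
Spacing = 1000 / 1408
Spacing = 0.7102 m

0.7102


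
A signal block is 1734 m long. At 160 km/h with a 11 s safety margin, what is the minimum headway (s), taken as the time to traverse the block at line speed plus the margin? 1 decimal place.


V = 160 / 3.6 = 44.4444 m/s
Block traversal time = 1734 / 44.4444 = 39.015 s
Headway = 39.015 + 11
Headway = 50.0 s

50.0


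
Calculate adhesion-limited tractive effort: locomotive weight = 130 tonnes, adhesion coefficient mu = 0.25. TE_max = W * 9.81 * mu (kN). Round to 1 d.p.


TE_max = W * g * mu
TE_max = 130 * 9.81 * 0.25
TE_max = 1275.3 * 0.25
TE_max = 318.8 kN

318.8


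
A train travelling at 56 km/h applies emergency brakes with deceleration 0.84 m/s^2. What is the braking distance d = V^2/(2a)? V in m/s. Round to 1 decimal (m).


Convert speed: V = 56 / 3.6 = 15.5556 m/s
V^2 = 241.9753
d = 241.9753 / (2 * 0.84)
d = 241.9753 / 1.68
d = 144.0 m

144.0


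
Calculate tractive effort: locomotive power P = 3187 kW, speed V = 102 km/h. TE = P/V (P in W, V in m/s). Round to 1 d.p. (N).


Convert: P = 3187 kW = 3187000 W
V = 102 / 3.6 = 28.3333 m/s
TE = 3187000 / 28.3333
TE = 112482.4 N

112482.4


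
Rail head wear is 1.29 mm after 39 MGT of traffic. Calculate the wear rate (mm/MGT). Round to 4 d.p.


Wear rate = total wear / cumulative tonnage
Rate = 1.29 / 39
Rate = 0.0331 mm/MGT

0.0331


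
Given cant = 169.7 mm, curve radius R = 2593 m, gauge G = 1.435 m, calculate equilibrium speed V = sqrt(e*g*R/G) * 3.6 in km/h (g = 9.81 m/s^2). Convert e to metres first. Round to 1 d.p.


Convert cant: e = 169.7 mm = 0.1697 m
V_ms = sqrt(0.1697 * 9.81 * 2593 / 1.435)
V_ms = sqrt(3008.163694) = 54.8467 m/s
V = 54.8467 * 3.6 = 197.4 km/h

197.4


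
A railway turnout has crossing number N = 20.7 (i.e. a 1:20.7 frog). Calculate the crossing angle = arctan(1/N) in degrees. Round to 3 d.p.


1/N = 1/20.7 = 0.048309
angle = arctan(0.048309) = 0.048272 rad
angle = 0.048272 * 180/pi = 2.766 degrees

2.766


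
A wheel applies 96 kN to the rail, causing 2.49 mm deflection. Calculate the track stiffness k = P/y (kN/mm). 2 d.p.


Track stiffness k = P / y
k = 96 / 2.49
k = 38.55 kN/mm

38.55


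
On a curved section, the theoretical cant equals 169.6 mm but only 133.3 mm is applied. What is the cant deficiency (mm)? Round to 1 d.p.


Cant deficiency = equilibrium cant - actual cant
CD = 169.6 - 133.3
CD = 36.3 mm

36.3


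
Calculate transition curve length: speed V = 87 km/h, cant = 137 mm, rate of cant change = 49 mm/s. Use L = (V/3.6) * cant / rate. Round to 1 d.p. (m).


Convert speed: V = 87 / 3.6 = 24.1667 m/s
L = 24.1667 * 137 / 49
L = 3310.8333 / 49
L = 67.6 m

67.6


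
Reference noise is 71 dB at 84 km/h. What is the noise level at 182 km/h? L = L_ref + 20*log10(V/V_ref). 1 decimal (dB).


V/V_ref = 182 / 84 = 2.166667
log10(2.166667) = 0.335792
20 * 0.335792 = 6.7158
L = 71 + 6.7158 = 77.7 dB

77.7


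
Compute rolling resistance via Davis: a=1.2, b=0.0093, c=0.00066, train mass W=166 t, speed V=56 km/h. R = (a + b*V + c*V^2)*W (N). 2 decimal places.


b*V = 0.0093 * 56 = 0.5208
c*V^2 = 0.00066 * 3136 = 2.06976
R_per_t = 1.2 + 0.5208 + 2.06976 = 3.79056 N/t
R_total = 3.79056 * 166 = 629.23 N

629.23


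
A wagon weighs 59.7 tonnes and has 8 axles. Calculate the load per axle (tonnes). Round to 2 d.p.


Load per axle = total weight / number of axles
Load = 59.7 / 8
Load = 7.46 tonnes

7.46


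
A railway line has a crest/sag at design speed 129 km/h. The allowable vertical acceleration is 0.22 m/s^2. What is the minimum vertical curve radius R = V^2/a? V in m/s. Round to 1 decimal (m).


Convert speed: V = 129 / 3.6 = 35.8333 m/s
V^2 = 1284.0278 m^2/s^2
R_v = 1284.0278 / 0.22
R_v = 5836.5 m

5836.5


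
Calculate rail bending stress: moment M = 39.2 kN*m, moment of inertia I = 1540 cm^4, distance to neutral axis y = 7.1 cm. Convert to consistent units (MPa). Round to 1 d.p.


Convert units:
M = 39.2 kN*m = 39200000 N*mm
y = 7.1 cm = 71 mm
I = 1540 cm^4 = 15400000 mm^4
sigma = 39200000 * 71 / 15400000
sigma = 180.7 MPa

180.7


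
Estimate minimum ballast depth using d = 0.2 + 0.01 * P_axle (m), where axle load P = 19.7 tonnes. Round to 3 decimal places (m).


d = 0.2 + 0.01 * 19.7
d = 0.2 + 0.197
d = 0.397 m

0.397


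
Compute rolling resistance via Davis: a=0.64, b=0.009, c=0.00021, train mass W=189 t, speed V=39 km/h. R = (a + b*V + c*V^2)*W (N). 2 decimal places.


b*V = 0.009 * 39 = 0.351
c*V^2 = 0.00021 * 1521 = 0.31941
R_per_t = 0.64 + 0.351 + 0.31941 = 1.31041 N/t
R_total = 1.31041 * 189 = 247.67 N

247.67


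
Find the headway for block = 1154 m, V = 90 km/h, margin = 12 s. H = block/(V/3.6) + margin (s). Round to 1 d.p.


V = 90 / 3.6 = 25.0 m/s
Block traversal time = 1154 / 25.0 = 46.16 s
Headway = 46.16 + 12
Headway = 58.2 s

58.2


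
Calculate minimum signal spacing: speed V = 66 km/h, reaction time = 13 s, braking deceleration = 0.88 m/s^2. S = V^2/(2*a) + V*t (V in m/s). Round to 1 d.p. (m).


V = 66 / 3.6 = 18.3333 m/s
Braking distance = 18.3333^2 / (2*0.88) = 190.9722 m
Sighting distance = 18.3333 * 13 = 238.3333 m
S = 190.9722 + 238.3333 = 429.3 m

429.3


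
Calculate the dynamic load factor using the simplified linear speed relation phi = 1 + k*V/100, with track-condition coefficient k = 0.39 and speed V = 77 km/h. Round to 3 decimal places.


phi = 1 + k * V / 100
phi = 1 + 0.39 * 77 / 100
phi = 1 + 0.3003
phi = 1.300

1.300


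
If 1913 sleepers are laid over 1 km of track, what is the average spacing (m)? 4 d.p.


Spacing = 1000 m / number of sleepers
Spacing = 1000 / 1913
Spacing = 0.5227 m

0.5227


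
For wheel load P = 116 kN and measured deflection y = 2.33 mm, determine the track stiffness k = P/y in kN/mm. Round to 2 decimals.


Track stiffness k = P / y
k = 116 / 2.33
k = 49.79 kN/mm

49.79


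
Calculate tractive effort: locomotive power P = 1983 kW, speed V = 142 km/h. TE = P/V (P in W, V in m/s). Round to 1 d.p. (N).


Convert: P = 1983 kW = 1983000 W
V = 142 / 3.6 = 39.4444 m/s
TE = 1983000 / 39.4444
TE = 50273.2 N

50273.2


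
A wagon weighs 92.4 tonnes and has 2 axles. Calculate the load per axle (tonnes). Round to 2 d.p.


Load per axle = total weight / number of axles
Load = 92.4 / 2
Load = 46.20 tonnes

46.20


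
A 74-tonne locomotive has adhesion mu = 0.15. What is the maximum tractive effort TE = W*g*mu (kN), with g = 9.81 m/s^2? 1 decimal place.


TE_max = W * g * mu
TE_max = 74 * 9.81 * 0.15
TE_max = 725.94 * 0.15
TE_max = 108.9 kN

108.9


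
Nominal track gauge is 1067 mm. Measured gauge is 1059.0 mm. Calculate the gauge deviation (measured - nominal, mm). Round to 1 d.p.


Deviation = measured - nominal
Deviation = 1059.0 - 1067
Deviation = -8.0 mm

-8.0


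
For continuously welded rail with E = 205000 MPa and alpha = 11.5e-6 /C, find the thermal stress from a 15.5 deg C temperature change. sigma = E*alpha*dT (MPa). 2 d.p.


sigma = E * alpha * dT
sigma = 205000 * 11.5e-6 * 15.5
sigma = 2.3575 * 15.5
sigma = 36.54 MPa

36.54


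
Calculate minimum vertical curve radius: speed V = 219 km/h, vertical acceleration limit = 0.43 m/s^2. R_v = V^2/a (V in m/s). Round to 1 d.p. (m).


Convert speed: V = 219 / 3.6 = 60.8333 m/s
V^2 = 3700.6944 m^2/s^2
R_v = 3700.6944 / 0.43
R_v = 8606.3 m

8606.3


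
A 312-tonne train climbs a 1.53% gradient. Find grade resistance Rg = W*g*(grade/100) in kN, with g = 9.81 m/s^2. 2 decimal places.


Rg = W * 9.81 * grade / 100
Rg = 312 * 9.81 * 1.53 / 100
Rg = 3060.72 * 0.0153
Rg = 46.83 kN

46.83


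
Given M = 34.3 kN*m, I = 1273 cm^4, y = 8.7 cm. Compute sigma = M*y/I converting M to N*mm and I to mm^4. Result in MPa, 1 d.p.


Convert units:
M = 34.3 kN*m = 34300000 N*mm
y = 8.7 cm = 87 mm
I = 1273 cm^4 = 12730000 mm^4
sigma = 34300000 * 87 / 12730000
sigma = 234.4 MPa

234.4


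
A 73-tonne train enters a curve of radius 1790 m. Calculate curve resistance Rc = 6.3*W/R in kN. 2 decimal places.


Rc = 6.3 * W / R
Rc = 6.3 * 73 / 1790
Rc = 459.9 / 1790
Rc = 0.26 kN

0.26


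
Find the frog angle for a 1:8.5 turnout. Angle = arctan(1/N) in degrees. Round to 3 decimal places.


1/N = 1/8.5 = 0.117647
angle = arctan(0.117647) = 0.117109 rad
angle = 0.117109 * 180/pi = 6.710 degrees

6.710


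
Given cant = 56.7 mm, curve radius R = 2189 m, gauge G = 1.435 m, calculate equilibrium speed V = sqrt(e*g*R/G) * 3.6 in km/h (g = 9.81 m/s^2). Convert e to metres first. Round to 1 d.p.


Convert cant: e = 56.7 mm = 0.0567 m
V_ms = sqrt(0.0567 * 9.81 * 2189 / 1.435)
V_ms = sqrt(848.488434) = 29.1288 m/s
V = 29.1288 * 3.6 = 104.9 km/h

104.9


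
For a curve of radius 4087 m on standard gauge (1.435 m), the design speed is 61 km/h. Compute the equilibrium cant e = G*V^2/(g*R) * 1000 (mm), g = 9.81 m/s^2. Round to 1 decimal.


Convert speed: V = 61 / 3.6 = 16.9444 m/s
Apply formula: e = 1.435 * 16.9444^2 / (9.81 * 4087)
e = 1.435 * 287.1142 / 40093.47
e = 0.010276 m = 10.3 mm

10.3


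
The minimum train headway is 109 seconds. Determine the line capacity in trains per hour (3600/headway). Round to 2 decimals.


Capacity = 3600 / headway
Capacity = 3600 / 109
Capacity = 33.03 trains/hour

33.03


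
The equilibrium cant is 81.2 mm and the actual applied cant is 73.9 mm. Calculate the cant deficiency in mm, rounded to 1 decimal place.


Cant deficiency = equilibrium cant - actual cant
CD = 81.2 - 73.9
CD = 7.3 mm

7.3


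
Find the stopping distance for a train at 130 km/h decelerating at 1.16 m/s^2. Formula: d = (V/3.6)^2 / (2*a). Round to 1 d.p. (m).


Convert speed: V = 130 / 3.6 = 36.1111 m/s
V^2 = 1304.0123
d = 1304.0123 / (2 * 1.16)
d = 1304.0123 / 2.32
d = 562.1 m

562.1


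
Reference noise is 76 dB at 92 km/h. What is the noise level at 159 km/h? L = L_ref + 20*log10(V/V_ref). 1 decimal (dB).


V/V_ref = 159 / 92 = 1.728261
log10(1.728261) = 0.237609
20 * 0.237609 = 4.7522
L = 76 + 4.7522 = 80.8 dB

80.8


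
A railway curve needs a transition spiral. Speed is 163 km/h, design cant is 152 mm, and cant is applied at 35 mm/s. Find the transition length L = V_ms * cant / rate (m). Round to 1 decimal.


Convert speed: V = 163 / 3.6 = 45.2778 m/s
L = 45.2778 * 152 / 35
L = 6882.2222 / 35
L = 196.6 m

196.6


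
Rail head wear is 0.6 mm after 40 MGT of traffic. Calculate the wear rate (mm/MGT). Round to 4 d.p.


Wear rate = total wear / cumulative tonnage
Rate = 0.6 / 40
Rate = 0.0150 mm/MGT

0.0150


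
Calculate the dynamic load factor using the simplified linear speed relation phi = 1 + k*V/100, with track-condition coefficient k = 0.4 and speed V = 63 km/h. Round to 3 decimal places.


phi = 1 + k * V / 100
phi = 1 + 0.4 * 63 / 100
phi = 1 + 0.252
phi = 1.252

1.252


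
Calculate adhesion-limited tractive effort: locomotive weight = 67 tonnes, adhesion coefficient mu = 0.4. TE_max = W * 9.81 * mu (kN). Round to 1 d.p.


TE_max = W * g * mu
TE_max = 67 * 9.81 * 0.4
TE_max = 657.27 * 0.4
TE_max = 262.9 kN

262.9


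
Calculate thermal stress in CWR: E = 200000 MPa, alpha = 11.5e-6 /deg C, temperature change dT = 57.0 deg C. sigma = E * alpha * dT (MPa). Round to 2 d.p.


sigma = E * alpha * dT
sigma = 200000 * 11.5e-6 * 57.0
sigma = 2.3 * 57.0
sigma = 131.10 MPa

131.10


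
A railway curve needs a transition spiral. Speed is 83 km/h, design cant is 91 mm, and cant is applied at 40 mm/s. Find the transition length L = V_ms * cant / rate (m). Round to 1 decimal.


Convert speed: V = 83 / 3.6 = 23.0556 m/s
L = 23.0556 * 91 / 40
L = 2098.0556 / 40
L = 52.5 m

52.5


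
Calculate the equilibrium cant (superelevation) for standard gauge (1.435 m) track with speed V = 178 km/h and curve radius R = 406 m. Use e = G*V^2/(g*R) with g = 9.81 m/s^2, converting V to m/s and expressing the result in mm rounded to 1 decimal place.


Convert speed: V = 178 / 3.6 = 49.4444 m/s
Apply formula: e = 1.435 * 49.4444^2 / (9.81 * 406)
e = 1.435 * 2444.7531 / 3982.86
e = 0.88083 m = 880.8 mm

880.8


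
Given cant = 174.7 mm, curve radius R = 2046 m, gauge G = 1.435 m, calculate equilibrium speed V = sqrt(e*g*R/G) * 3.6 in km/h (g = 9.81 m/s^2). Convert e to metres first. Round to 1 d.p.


Convert cant: e = 174.7 mm = 0.1747 m
V_ms = sqrt(0.1747 * 9.81 * 2046 / 1.435)
V_ms = sqrt(2443.518552) = 49.432 m/s
V = 49.432 * 3.6 = 178.0 km/h

178.0


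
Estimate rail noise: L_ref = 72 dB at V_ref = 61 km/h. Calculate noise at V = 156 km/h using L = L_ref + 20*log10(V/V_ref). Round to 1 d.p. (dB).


V/V_ref = 156 / 61 = 2.557377
log10(2.557377) = 0.407795
20 * 0.407795 = 8.1559
L = 72 + 8.1559 = 80.2 dB

80.2


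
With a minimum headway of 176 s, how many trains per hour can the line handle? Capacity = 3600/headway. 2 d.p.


Capacity = 3600 / headway
Capacity = 3600 / 176
Capacity = 20.45 trains/hour

20.45


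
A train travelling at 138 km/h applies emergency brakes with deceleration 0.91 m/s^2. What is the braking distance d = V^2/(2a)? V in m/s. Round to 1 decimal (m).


Convert speed: V = 138 / 3.6 = 38.3333 m/s
V^2 = 1469.4444
d = 1469.4444 / (2 * 0.91)
d = 1469.4444 / 1.82
d = 807.4 m

807.4


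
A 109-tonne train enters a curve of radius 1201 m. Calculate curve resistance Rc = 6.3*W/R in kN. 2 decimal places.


Rc = 6.3 * W / R
Rc = 6.3 * 109 / 1201
Rc = 686.7 / 1201
Rc = 0.57 kN

0.57


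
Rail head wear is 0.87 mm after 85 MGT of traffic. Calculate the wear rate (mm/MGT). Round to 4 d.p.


Wear rate = total wear / cumulative tonnage
Rate = 0.87 / 85
Rate = 0.0102 mm/MGT

0.0102


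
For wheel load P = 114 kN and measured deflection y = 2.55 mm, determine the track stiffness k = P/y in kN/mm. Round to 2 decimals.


Track stiffness k = P / y
k = 114 / 2.55
k = 44.71 kN/mm

44.71


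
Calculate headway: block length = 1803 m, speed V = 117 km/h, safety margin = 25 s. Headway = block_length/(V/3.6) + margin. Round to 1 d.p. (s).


V = 117 / 3.6 = 32.5 m/s
Block traversal time = 1803 / 32.5 = 55.4769 s
Headway = 55.4769 + 25
Headway = 80.5 s

80.5


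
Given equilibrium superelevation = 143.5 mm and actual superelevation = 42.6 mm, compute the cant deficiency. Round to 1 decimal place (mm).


Cant deficiency = equilibrium cant - actual cant
CD = 143.5 - 42.6
CD = 100.9 mm

100.9
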